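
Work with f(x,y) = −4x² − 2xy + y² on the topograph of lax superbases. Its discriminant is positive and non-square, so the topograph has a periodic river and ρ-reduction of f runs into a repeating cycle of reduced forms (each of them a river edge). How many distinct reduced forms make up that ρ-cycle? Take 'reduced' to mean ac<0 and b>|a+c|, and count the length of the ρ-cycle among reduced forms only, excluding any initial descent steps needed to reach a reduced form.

D = 20, ⌊√D⌋ = 4
descent: ρ → (1,4,-1)  [lands on river]
river: ρ → (-1,4,1)
ρ-cycle length = 2 (tail of 1 descent step not counted)

2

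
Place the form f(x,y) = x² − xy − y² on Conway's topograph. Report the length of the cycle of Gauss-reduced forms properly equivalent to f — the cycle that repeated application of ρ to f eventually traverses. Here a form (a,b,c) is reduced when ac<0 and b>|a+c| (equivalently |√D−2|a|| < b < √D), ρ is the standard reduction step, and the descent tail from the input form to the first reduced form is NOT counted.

D = 5, ⌊√D⌋ = 2
descent: ρ → (-1,1,1)  [lands on river]
river: ρ → (1,1,-1)
ρ-cycle length = 2 (tail of 1 descent step not counted)

2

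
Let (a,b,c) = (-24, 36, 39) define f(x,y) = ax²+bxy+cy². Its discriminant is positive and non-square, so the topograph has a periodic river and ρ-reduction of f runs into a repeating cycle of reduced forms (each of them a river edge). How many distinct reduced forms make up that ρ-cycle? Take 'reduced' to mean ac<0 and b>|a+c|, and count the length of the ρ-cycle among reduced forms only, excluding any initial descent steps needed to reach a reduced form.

D = 5040, ⌊√D⌋ = 70
river: ρ → (39,42,-21)
river: ρ → (-21,42,39)
river: ρ → (39,36,-24)
river: ρ → (-24,60,15)
river: ρ → (15,60,-24)
river: ρ → (-24,36,39)
ρ-cycle length = 6 (tail of 0 descent steps not counted)

6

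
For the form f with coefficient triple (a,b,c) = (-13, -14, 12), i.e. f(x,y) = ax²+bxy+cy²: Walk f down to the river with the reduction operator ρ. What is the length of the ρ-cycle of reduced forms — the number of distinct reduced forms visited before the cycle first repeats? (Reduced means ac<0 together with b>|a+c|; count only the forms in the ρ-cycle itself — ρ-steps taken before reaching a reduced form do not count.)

D = 820, ⌊√D⌋ = 28
descent: ρ → (12,14,-13)  [lands on river]
river: ρ → (-13,12,13)
river: ρ → (13,14,-12)
river: ρ → (-12,10,15)
river: ρ → (15,20,-7)
river: ρ → (-7,22,12)
river: ρ → (12,26,-3)
river: ρ → (-3,28,3)
river: ρ → (3,26,-12)
river: ρ → (-12,22,7)
river: ρ → (7,20,-15)
river: ρ → (-15,10,12)
ρ-cycle length = 12 (tail of 1 descent step not counted)

12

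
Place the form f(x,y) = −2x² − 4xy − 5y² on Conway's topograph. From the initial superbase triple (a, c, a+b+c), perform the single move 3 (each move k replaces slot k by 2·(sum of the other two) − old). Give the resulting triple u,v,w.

start (-2,-5,-11) = (f(1,0),f(0,1),f(1,1))
replace slot 3: 2·((-2)+(-5)) − (-11) = -3 → (-2,-5,-3)

-2,-5,-3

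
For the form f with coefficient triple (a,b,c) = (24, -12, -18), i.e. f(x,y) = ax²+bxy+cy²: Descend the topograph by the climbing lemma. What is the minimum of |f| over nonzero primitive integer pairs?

descent: ρ → (-18,12,24)  [lands on river]
river: ρ → (24,36,-6)
river: ρ → (-6,36,24)
river: ρ → (24,12,-18)
river: ρ → (-18,24,18)
river: ρ → (18,12,-24)
river: ρ → (-24,36,6)
river: ρ → (6,36,-24)
river: ρ → (-24,12,18)
river: ρ → (18,24,-18)
closes: descent 1, river 10
min |a| on river = 6

6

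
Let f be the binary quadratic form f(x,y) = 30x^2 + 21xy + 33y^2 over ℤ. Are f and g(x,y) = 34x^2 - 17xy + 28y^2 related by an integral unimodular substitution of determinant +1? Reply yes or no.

D₁ = -3519, D₂ = -3519
f: reduced (well bottom): (30,21,33) with a≤c, −a<b≤a
g: flip: (34,-17,28)→(28,17,34)
g: reduced (well bottom): (28,17,34) with a≤c, −a<b≤a
reduced forms (30, 21, 33) vs (28, 17, 34) ⇒ inequivalent

no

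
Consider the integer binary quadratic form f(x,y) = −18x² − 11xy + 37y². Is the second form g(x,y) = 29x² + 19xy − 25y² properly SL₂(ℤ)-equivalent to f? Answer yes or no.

D₁ = 2785, D₂ = 3261
discriminants differ ⇒ not SL₂(ℤ)-equivalent

no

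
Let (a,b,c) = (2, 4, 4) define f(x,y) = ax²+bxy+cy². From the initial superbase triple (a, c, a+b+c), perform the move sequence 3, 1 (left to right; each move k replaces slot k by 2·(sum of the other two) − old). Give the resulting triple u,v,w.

start (2,4,10) = (f(1,0),f(0,1),f(1,1))
replace slot 3: 2·(2+4) − 10 = 2 → (2,4,2)
replace slot 1: 2·(4+2) − 2 = 10 → (10,4,2)

10,4,2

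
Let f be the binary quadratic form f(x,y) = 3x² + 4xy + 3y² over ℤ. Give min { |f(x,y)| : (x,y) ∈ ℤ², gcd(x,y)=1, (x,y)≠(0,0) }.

translate: b→-2 (≡4 mod 6), so (3,4,3)→(3,-2,2)
flip: (3,-2,2)→(2,2,3)
reduced (well bottom): (2,2,3) with a≤c, −a<b≤a
well minimum = a = 2

2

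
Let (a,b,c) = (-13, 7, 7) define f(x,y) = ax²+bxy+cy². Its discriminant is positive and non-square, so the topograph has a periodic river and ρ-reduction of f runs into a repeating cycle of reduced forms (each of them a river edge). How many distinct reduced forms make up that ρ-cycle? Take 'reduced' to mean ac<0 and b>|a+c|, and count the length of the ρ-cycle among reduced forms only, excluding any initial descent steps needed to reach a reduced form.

D = 413, ⌊√D⌋ = 20
river: ρ → (7,7,-13)
river: ρ → (-13,19,1)
river: ρ → (1,19,-13)
river: ρ → (-13,7,7)
ρ-cycle length = 4 (tail of 0 descent steps not counted)

4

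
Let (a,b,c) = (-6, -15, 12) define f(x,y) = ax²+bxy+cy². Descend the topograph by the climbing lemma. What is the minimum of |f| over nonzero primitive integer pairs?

descent: ρ → (12,15,-6)  [lands on river]
river: ρ → (-6,21,3)
river: ρ → (3,21,-6)
river: ρ → (-6,15,12)
river: ρ → (12,9,-9)
river: ρ → (-9,9,12)
closes: descent 1, river 6
min |a| on river = 3

3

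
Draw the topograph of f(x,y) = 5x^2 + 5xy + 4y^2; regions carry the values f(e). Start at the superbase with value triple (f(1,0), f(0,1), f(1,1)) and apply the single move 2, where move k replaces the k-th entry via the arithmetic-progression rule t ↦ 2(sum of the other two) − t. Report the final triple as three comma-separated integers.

start (5,4,14) = (f(1,0),f(0,1),f(1,1))
replace slot 2: 2·(5+14) − 4 = 34 → (5,34,14)

5,34,14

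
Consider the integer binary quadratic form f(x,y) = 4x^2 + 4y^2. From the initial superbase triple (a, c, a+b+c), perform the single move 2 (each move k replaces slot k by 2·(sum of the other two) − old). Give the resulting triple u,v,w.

start (4,4,8) = (f(1,0),f(0,1),f(1,1))
replace slot 2: 2·(4+8) − 4 = 20 → (4,20,8)

4,20,8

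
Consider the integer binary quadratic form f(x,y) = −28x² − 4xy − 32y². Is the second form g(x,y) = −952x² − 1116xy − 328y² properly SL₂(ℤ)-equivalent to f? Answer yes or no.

D₁ = -3568, D₂ = -3568
f is negative-definite; reduce −f:
−f: reduced (well bottom): (28,4,32) with a≤c, −a<b≤a
flip sign back: reduced form of f is (-28,-4,-32)
g is negative-definite; reduce −g:
−g: translate: b→-788 (≡1116 mod 1904), so (952,1116,328)→(952,-788,164)
−g: flip: (952,-788,164)→(164,788,952)
−g: translate: b→132 (≡788 mod 328), so (164,788,952)→(164,132,32)
−g: flip: (164,132,32)→(32,-132,164)
−g: translate: b→-4 (≡-132 mod 64), so (32,-132,164)→(32,-4,28)
−g: flip: (32,-4,28)→(28,4,32)
−g: reduced (well bottom): (28,4,32) with a≤c, −a<b≤a
flip sign back: reduced form of g is (-28,-4,-32)
reduced forms (-28, -4, -32) vs (-28, -4, -32) ⇒ equivalent

yes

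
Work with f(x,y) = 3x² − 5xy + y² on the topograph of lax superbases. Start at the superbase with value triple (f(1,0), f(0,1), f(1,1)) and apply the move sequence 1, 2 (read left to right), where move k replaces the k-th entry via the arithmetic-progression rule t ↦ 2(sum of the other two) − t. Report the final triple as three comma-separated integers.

start (3,1,-1) = (f(1,0),f(0,1),f(1,1))
replace slot 1: 2·(1+(-1)) − 3 = -3 → (-3,1,-1)
replace slot 2: 2·((-3)+(-1)) − 1 = -9 → (-3,-9,-1)

-3,-9,-1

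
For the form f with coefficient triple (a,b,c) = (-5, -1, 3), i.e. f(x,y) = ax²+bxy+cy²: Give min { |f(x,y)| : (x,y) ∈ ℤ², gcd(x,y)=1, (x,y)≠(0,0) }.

descent: ρ → (3,7,-1)  [lands on river]
river: ρ → (-1,7,3)
river: ρ → (3,5,-3)
river: ρ → (-3,7,1)
river: ρ → (1,7,-3)
river: ρ → (-3,5,3)
closes: descent 1, river 6
min |a| on river = 1

1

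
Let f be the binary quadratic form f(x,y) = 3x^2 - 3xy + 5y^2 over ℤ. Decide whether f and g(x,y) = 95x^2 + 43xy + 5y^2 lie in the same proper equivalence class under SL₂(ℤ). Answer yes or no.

D₁ = -51, D₂ = -51
f: translate: b→3 (≡-3 mod 6), so (3,-3,5)→(3,3,5)
f: reduced (well bottom): (3,3,5) with a≤c, −a<b≤a
g: flip: (95,43,5)→(5,-43,95)
g: translate: b→-3 (≡-43 mod 10), so (5,-43,95)→(5,-3,3)
g: flip: (5,-3,3)→(3,3,5)
g: reduced (well bottom): (3,3,5) with a≤c, −a<b≤a
reduced forms (3, 3, 5) vs (3, 3, 5) ⇒ equivalent

yes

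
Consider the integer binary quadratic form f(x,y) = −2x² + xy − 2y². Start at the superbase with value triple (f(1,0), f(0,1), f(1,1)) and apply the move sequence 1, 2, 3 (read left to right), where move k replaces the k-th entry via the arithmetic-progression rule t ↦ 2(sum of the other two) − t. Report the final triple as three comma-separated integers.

start (-2,-2,-3) = (f(1,0),f(0,1),f(1,1))
replace slot 1: 2·((-2)+(-3)) − (-2) = -8 → (-8,-2,-3)
replace slot 2: 2·((-8)+(-3)) − (-2) = -20 → (-8,-20,-3)
replace slot 3: 2·((-8)+(-20)) − (-3) = -53 → (-8,-20,-53)

-8,-20,-53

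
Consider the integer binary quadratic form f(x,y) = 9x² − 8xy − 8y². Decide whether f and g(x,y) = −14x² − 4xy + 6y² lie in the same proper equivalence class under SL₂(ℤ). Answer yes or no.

D₁ = 352, D₂ = 352
river cycle of f (length 6): (-8, 8, 9), (9, 10, -7), (-7, 18, 1), (1, 18, -7), (-7, 10, 9), (9, 8, -8)
river cycle of g (length 6): (6, 16, -4), (-4, 16, 6), (6, 8, -12), (-12, 16, 2), (2, 16, -12), (-12, 8, 6)
cycles differ ⇒ inequivalent

no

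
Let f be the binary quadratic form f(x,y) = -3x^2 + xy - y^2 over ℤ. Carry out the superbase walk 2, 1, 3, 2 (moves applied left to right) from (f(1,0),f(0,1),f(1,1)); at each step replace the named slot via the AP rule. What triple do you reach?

start (-3,-1,-3) = (f(1,0),f(0,1),f(1,1))
replace slot 2: 2·((-3)+(-3)) − (-1) = -11 → (-3,-11,-3)
replace slot 1: 2·((-11)+(-3)) − (-3) = -25 → (-25,-11,-3)
replace slot 3: 2·((-25)+(-11)) − (-3) = -69 → (-25,-11,-69)
replace slot 2: 2·((-25)+(-69)) − (-11) = -177 → (-25,-177,-69)

-25,-177,-69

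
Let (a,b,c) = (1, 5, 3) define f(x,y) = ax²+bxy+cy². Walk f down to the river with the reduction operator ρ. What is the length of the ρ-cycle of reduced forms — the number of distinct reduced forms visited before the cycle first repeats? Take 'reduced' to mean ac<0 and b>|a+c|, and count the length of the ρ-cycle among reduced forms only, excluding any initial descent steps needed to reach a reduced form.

D = 13, ⌊√D⌋ = 3
descent: ρ → (3,1,-1)
descent: ρ → (-1,3,1)  [lands on river]
river: ρ → (1,3,-1)
ρ-cycle length = 2 (tail of 2 descent steps not counted)

2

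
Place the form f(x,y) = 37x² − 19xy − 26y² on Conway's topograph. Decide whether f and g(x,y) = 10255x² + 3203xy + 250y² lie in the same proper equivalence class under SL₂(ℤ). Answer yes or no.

D₁ = 4209, D₂ = 4209
river cycle of f (length 42): (-26, 19, 37), (37, 55, -8), (-8, 57, 30), (30, 63, -2), (-2, 61, 61), (61, 61, -2), (-2, 63, 30), (30, 57, -8), (-8, 55, 37), (37, 19, -26), … (32 more)
river cycle of g (length 42): (37, 55, -8), (-8, 57, 30), (30, 63, -2), (-2, 61, 61), (61, 61, -2), (-2, 63, 30), (30, 57, -8), (-8, 55, 37), (37, 19, -26), (-26, 33, 30), … (32 more)
cycles coincide ⇒ equivalent

yes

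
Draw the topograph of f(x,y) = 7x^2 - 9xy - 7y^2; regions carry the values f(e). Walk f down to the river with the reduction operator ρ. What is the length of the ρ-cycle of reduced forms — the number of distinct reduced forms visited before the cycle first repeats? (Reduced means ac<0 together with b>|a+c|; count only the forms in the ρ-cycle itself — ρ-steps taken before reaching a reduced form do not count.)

D = 277, ⌊√D⌋ = 16
descent: ρ → (-7,9,7)  [lands on river]
river: ρ → (7,5,-9)
river: ρ → (-9,13,3)
river: ρ → (3,11,-13)
river: ρ → (-13,15,1)
river: ρ → (1,15,-13)
river: ρ → (-13,11,3)
river: ρ → (3,13,-9)
river: ρ → (-9,5,7)
river: ρ → (7,9,-7)
river: ρ → (-7,5,9)
river: ρ → (9,13,-3)
river: ρ → (-3,11,13)
river: ρ → (13,15,-1)
river: ρ → (-1,15,13)
river: ρ → (13,11,-3)
river: ρ → (-3,13,9)
river: ρ → (9,5,-7)
ρ-cycle length = 18 (tail of 1 descent step not counted)

18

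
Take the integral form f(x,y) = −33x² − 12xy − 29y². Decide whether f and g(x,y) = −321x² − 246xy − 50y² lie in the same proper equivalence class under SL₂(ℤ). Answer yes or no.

D₁ = -3684, D₂ = -3684
f is negative-definite; reduce −f:
−f: flip: (33,12,29)→(29,-12,33)
−f: reduced (well bottom): (29,-12,33) with a≤c, −a<b≤a
flip sign back: reduced form of f is (-29,12,-33)
g is negative-definite; reduce −g:
−g: flip: (321,246,50)→(50,-246,321)
−g: translate: b→-46 (≡-246 mod 100), so (50,-246,321)→(50,-46,29)
−g: flip: (50,-46,29)→(29,46,50)
−g: translate: b→-12 (≡46 mod 58), so (29,46,50)→(29,-12,33)
−g: reduced (well bottom): (29,-12,33) with a≤c, −a<b≤a
flip sign back: reduced form of g is (-29,12,-33)
reduced forms (-29, 12, -33) vs (-29, 12, -33) ⇒ equivalent

yes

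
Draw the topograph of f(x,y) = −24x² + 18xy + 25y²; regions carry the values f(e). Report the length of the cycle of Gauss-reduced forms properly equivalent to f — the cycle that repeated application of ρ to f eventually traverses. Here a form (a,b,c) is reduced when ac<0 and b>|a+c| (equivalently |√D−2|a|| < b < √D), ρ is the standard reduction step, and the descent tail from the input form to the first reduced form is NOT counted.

D = 2724, ⌊√D⌋ = 52
river: ρ → (25,32,-17)
river: ρ → (-17,36,21)
river: ρ → (21,48,-5)
river: ρ → (-5,52,1)
river: ρ → (1,52,-5)
river: ρ → (-5,48,21)
river: ρ → (21,36,-17)
river: ρ → (-17,32,25)
river: ρ → (25,18,-24)
river: ρ → (-24,30,19)
river: ρ → (19,46,-8)
river: ρ → (-8,50,7)
river: ρ → (7,48,-15)
river: ρ → (-15,42,16)
river: ρ → (16,22,-35)
river: ρ → (-35,48,3)
river: ρ → (3,48,-35)
river: ρ → (-35,22,16)
river: ρ → (16,42,-15)
river: ρ → (-15,48,7)
river: ρ → (7,50,-8)
river: ρ → (-8,46,19)
river: ρ → (19,30,-24)
river: ρ → (-24,18,25)
ρ-cycle length = 24 (tail of 0 descent steps not counted)

24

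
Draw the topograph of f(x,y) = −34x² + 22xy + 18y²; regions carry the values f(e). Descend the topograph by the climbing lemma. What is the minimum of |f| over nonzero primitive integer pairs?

river: ρ → (18,50,-6)
river: ρ → (-6,46,34)
river: ρ → (34,22,-18)
river: ρ → (-18,50,6)
river: ρ → (6,46,-34)
river: ρ → (-34,22,18)
closes: descent 0, river 6
min |a| on river = 6

6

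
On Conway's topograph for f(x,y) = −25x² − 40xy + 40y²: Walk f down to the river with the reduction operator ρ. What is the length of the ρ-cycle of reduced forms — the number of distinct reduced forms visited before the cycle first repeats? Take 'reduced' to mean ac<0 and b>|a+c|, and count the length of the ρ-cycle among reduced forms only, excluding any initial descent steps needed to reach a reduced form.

D = 5600, ⌊√D⌋ = 74
descent: ρ → (40,40,-25)  [lands on river]
river: ρ → (-25,60,20)
river: ρ → (20,60,-25)
river: ρ → (-25,40,40)
ρ-cycle length = 4 (tail of 1 descent step not counted)

4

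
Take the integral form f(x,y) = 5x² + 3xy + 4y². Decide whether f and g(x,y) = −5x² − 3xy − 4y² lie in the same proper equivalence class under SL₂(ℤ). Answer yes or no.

D₁ = -71, D₂ = -71
f: flip: (5,3,4)→(4,-3,5)
f: reduced (well bottom): (4,-3,5) with a≤c, −a<b≤a
g is negative-definite; reduce −g:
−g: flip: (5,3,4)→(4,-3,5)
−g: reduced (well bottom): (4,-3,5) with a≤c, −a<b≤a
flip sign back: reduced form of g is (-4,3,-5)
reduced forms (4, -3, 5) vs (-4, 3, -5) ⇒ inequivalent

no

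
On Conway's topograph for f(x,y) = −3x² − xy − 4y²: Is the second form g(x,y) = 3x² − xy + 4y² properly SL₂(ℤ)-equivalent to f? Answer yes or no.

D₁ = -47, D₂ = -47
f is negative-definite; reduce −f:
−f: reduced (well bottom): (3,1,4) with a≤c, −a<b≤a
flip sign back: reduced form of f is (-3,-1,-4)
g: reduced (well bottom): (3,-1,4) with a≤c, −a<b≤a
reduced forms (-3, -1, -4) vs (3, -1, 4) ⇒ inequivalent

no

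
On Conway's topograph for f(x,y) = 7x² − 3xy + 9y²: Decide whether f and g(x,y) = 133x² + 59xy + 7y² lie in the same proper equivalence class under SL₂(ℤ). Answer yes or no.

D₁ = -243, D₂ = -243
f: reduced (well bottom): (7,-3,9) with a≤c, −a<b≤a
g: flip: (133,59,7)→(7,-59,133)
g: translate: b→-3 (≡-59 mod 14), so (7,-59,133)→(7,-3,9)
g: reduced (well bottom): (7,-3,9) with a≤c, −a<b≤a
reduced forms (7, -3, 9) vs (7, -3, 9) ⇒ equivalent

yes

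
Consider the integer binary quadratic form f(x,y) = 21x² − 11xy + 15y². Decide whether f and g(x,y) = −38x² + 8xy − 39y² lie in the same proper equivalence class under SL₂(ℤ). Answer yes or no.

D₁ = -1139, D₂ = -5864
discriminants differ ⇒ not SL₂(ℤ)-equivalent

no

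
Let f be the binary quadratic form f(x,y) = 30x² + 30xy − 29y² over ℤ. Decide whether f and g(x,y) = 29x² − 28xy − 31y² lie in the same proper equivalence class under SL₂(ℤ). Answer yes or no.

D₁ = 4380, D₂ = 4380
river cycle of f (length 10): (-29, 28, 31), (31, 34, -26), (-26, 18, 39), (39, 60, -5), (-5, 60, 39), (39, 18, -26), (-26, 34, 31), (31, 28, -29), (-29, 30, 30), (30, 30, -29)
river cycle of g (length 10): (-31, 28, 29), (29, 30, -30), (-30, 30, 29), (29, 28, -31), (-31, 34, 26), (26, 18, -39), (-39, 60, 5), (5, 60, -39), (-39, 18, 26), (26, 34, -31)
cycles differ ⇒ inequivalent

no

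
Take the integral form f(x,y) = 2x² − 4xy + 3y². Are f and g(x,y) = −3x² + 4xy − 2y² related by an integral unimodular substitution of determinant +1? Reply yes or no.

D₁ = -8, D₂ = -8
f: translate: b→0 (≡-4 mod 4), so (2,-4,3)→(2,0,1)
f: flip: (2,0,1)→(1,0,2)
f: reduced (well bottom): (1,0,2) with a≤c, −a<b≤a
g is negative-definite; reduce −g:
−g: translate: b→2 (≡-4 mod 6), so (3,-4,2)→(3,2,1)
−g: flip: (3,2,1)→(1,-2,3)
−g: translate: b→0 (≡-2 mod 2), so (1,-2,3)→(1,0,2)
−g: reduced (well bottom): (1,0,2) with a≤c, −a<b≤a
flip sign back: reduced form of g is (-1,0,-2)
reduced forms (1, 0, 2) vs (-1, 0, -2) ⇒ inequivalent

no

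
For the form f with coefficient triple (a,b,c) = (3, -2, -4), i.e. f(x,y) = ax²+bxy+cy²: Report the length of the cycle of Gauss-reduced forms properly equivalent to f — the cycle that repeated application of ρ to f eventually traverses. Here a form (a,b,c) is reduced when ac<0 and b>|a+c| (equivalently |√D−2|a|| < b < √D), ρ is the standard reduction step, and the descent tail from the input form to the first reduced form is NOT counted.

D = 52, ⌊√D⌋ = 7
descent: ρ → (-4,2,3)  [lands on river]
river: ρ → (3,4,-3)
river: ρ → (-3,2,4)
river: ρ → (4,6,-1)
river: ρ → (-1,6,4)
river: ρ → (4,2,-3)
river: ρ → (-3,4,3)
river: ρ → (3,2,-4)
river: ρ → (-4,6,1)
river: ρ → (1,6,-4)
ρ-cycle length = 10 (tail of 1 descent step not counted)

10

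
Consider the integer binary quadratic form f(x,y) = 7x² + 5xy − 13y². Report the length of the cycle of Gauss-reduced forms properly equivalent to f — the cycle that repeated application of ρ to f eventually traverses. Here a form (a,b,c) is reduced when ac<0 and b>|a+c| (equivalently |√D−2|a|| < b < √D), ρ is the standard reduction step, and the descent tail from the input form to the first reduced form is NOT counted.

D = 389, ⌊√D⌋ = 19
descent: ρ → (-13,-5,7)
descent: ρ → (7,19,-1)  [lands on river]
river: ρ → (-1,19,7)
river: ρ → (7,9,-11)
river: ρ → (-11,13,5)
river: ρ → (5,17,-5)
river: ρ → (-5,13,11)
river: ρ → (11,9,-7)
river: ρ → (-7,19,1)
river: ρ → (1,19,-7)
river: ρ → (-7,9,11)
river: ρ → (11,13,-5)
river: ρ → (-5,17,5)
river: ρ → (5,13,-11)
river: ρ → (-11,9,7)
ρ-cycle length = 14 (tail of 2 descent steps not counted)

14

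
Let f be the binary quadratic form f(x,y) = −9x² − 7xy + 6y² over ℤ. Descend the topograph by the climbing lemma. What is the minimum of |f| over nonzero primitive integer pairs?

descent: ρ → (6,7,-9)  [lands on river]
river: ρ → (-9,11,4)
river: ρ → (4,13,-6)
river: ρ → (-6,11,6)
river: ρ → (6,13,-4)
river: ρ → (-4,11,9)
river: ρ → (9,7,-6)
river: ρ → (-6,5,10)
river: ρ → (10,15,-1)
river: ρ → (-1,15,10)
river: ρ → (10,5,-6)
river: ρ → (-6,7,9)
river: ρ → (9,11,-4)
river: ρ → (-4,13,6)
river: ρ → (6,11,-6)
river: ρ → (-6,13,4)
river: ρ → (4,11,-9)
river: ρ → (-9,7,6)
river: ρ → (6,5,-10)
river: ρ → (-10,15,1)
river: ρ → (1,15,-10)
river: ρ → (-10,5,6)
closes: descent 1, river 22
min |a| on river = 1

1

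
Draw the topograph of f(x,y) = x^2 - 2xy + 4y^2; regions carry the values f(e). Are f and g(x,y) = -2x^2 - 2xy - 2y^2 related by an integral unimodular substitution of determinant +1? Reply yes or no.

D₁ = -12, D₂ = -12
f: translate: b→0 (≡-2 mod 2), so (1,-2,4)→(1,0,3)
f: reduced (well bottom): (1,0,3) with a≤c, −a<b≤a
g is negative-definite; reduce −g:
−g: reduced (well bottom): (2,2,2) with a≤c, −a<b≤a
flip sign back: reduced form of g is (-2,-2,-2)
reduced forms (1, 0, 3) vs (-2, -2, -2) ⇒ inequivalent

no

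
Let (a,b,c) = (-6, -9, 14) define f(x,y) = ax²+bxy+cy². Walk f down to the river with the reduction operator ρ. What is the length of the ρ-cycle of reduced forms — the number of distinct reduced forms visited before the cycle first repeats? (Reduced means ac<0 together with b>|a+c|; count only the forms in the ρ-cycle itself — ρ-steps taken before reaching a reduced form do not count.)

D = 417, ⌊√D⌋ = 20
descent: ρ → (14,9,-6)  [lands on river]
river: ρ → (-6,15,8)
river: ρ → (8,17,-4)
river: ρ → (-4,15,12)
river: ρ → (12,9,-7)
river: ρ → (-7,19,2)
river: ρ → (2,17,-16)
river: ρ → (-16,15,3)
river: ρ → (3,15,-16)
river: ρ → (-16,17,2)
river: ρ → (2,19,-7)
river: ρ → (-7,9,12)
river: ρ → (12,15,-4)
river: ρ → (-4,17,8)
river: ρ → (8,15,-6)
river: ρ → (-6,9,14)
river: ρ → (14,19,-1)
river: ρ → (-1,19,14)
ρ-cycle length = 18 (tail of 1 descent step not counted)

18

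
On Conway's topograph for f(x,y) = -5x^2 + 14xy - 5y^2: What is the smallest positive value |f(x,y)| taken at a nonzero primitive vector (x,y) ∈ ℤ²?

descent: ρ → (-5,6,3)  [lands on river]
river: ρ → (3,6,-5)
river: ρ → (-5,4,4)
river: ρ → (4,4,-5)
closes: descent 1, river 4
min |a| on river = 3

3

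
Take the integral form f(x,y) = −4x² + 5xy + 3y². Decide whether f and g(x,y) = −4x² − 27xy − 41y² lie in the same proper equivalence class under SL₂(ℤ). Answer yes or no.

D₁ = 73, D₂ = 73
river cycle of f (length 18): (3, 7, -2), (-2, 5, 6), (6, 7, -1), (-1, 7, 6), (6, 5, -2), (-2, 7, 3), (3, 5, -4), (-4, 3, 4), (4, 5, -3), (-3, 7, 2), … (8 more)
river cycle of g (length 18): (-4, 5, 3), (3, 7, -2), (-2, 5, 6), (6, 7, -1), (-1, 7, 6), (6, 5, -2), (-2, 7, 3), (3, 5, -4), (-4, 3, 4), (4, 5, -3), … (8 more)
cycles coincide ⇒ equivalent

yes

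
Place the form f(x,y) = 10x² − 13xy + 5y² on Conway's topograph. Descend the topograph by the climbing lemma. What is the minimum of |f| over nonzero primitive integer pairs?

translate: b→7 (≡-13 mod 20), so (10,-13,5)→(10,7,2)
flip: (10,7,2)→(2,-7,10)
translate: b→1 (≡-7 mod 4), so (2,-7,10)→(2,1,4)
reduced (well bottom): (2,1,4) with a≤c, −a<b≤a
well minimum = a = 2

2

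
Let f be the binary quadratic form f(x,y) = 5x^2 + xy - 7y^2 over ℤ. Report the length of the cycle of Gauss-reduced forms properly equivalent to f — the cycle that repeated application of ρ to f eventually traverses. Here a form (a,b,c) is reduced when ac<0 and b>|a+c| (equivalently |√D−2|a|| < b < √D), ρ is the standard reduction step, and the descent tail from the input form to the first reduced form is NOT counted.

D = 141, ⌊√D⌋ = 11
descent: ρ → (-7,-1,5)
descent: ρ → (5,11,-1)  [lands on river]
river: ρ → (-1,11,5)
river: ρ → (5,9,-3)
river: ρ → (-3,9,5)
ρ-cycle length = 4 (tail of 2 descent steps not counted)

4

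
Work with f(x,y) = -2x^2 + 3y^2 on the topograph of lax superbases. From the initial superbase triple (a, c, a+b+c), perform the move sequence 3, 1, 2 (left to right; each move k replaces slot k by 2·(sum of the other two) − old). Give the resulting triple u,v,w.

start (-2,3,1) = (f(1,0),f(0,1),f(1,1))
replace slot 3: 2·((-2)+3) − 1 = 1 → (-2,3,1)
replace slot 1: 2·(3+1) − (-2) = 10 → (10,3,1)
replace slot 2: 2·(10+1) − 3 = 19 → (10,19,1)

10,19,1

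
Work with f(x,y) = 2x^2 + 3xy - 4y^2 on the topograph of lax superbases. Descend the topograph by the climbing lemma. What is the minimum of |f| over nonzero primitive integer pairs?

river: ρ → (-4,5,1)
river: ρ → (1,5,-4)
river: ρ → (-4,3,2)
river: ρ → (2,5,-2)
river: ρ → (-2,3,4)
river: ρ → (4,5,-1)
river: ρ → (-1,5,4)
river: ρ → (4,3,-2)
river: ρ → (-2,5,2)
river: ρ → (2,3,-4)
closes: descent 0, river 10
min |a| on river = 1

1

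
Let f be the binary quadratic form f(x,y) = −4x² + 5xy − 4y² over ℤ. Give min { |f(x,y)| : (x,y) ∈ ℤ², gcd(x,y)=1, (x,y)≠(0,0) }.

translate: b→3 (≡-5 mod 8), so (4,-5,4)→(4,3,3)
flip: (4,3,3)→(3,-3,4)
translate: b→3 (≡-3 mod 6), so (3,-3,4)→(3,3,4)
reduced (well bottom): (3,3,4) with a≤c, −a<b≤a
well minimum |f| = |-3| = 3 (negative-definite)

3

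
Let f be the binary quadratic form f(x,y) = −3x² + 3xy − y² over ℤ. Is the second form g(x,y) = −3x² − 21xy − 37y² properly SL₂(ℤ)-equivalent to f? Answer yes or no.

D₁ = -3, D₂ = -3
f is negative-definite; reduce −f:
−f: translate: b→3 (≡-3 mod 6), so (3,-3,1)→(3,3,1)
−f: flip: (3,3,1)→(1,-3,3)
−f: translate: b→1 (≡-3 mod 2), so (1,-3,3)→(1,1,1)
−f: reduced (well bottom): (1,1,1) with a≤c, −a<b≤a
flip sign back: reduced form of f is (-1,-1,-1)
g is negative-definite; reduce −g:
−g: translate: b→3 (≡21 mod 6), so (3,21,37)→(3,3,1)
−g: flip: (3,3,1)→(1,-3,3)
−g: translate: b→1 (≡-3 mod 2), so (1,-3,3)→(1,1,1)
−g: reduced (well bottom): (1,1,1) with a≤c, −a<b≤a
flip sign back: reduced form of g is (-1,-1,-1)
reduced forms (-1, -1, -1) vs (-1, -1, -1) ⇒ equivalent

yes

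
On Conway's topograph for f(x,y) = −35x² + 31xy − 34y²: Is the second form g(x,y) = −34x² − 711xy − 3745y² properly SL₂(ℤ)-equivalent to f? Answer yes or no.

D₁ = -3799, D₂ = -3799
f is negative-definite; reduce −f:
−f: flip: (35,-31,34)→(34,31,35)
−f: reduced (well bottom): (34,31,35) with a≤c, −a<b≤a
flip sign back: reduced form of f is (-34,-31,-35)
g is negative-definite; reduce −g:
−g: translate: b→31 (≡711 mod 68), so (34,711,3745)→(34,31,35)
−g: reduced (well bottom): (34,31,35) with a≤c, −a<b≤a
flip sign back: reduced form of g is (-34,-31,-35)
reduced forms (-34, -31, -35) vs (-34, -31, -35) ⇒ equivalent

yes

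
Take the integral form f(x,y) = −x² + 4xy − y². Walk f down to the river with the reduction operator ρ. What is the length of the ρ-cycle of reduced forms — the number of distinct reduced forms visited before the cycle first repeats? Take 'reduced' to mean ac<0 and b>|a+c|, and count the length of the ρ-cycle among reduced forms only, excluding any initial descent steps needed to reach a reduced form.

D = 12, ⌊√D⌋ = 3
descent: ρ → (-1,2,2)  [lands on river]
river: ρ → (2,2,-1)
ρ-cycle length = 2 (tail of 1 descent step not counted)

2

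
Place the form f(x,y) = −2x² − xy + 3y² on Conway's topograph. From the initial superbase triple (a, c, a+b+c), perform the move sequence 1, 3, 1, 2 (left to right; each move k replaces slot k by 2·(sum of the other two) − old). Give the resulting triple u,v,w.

start (-2,3,0) = (f(1,0),f(0,1),f(1,1))
replace slot 1: 2·(3+0) − (-2) = 8 → (8,3,0)
replace slot 3: 2·(8+3) − 0 = 22 → (8,3,22)
replace slot 1: 2·(3+22) − 8 = 42 → (42,3,22)
replace slot 2: 2·(42+22) − 3 = 125 → (42,125,22)

42,125,22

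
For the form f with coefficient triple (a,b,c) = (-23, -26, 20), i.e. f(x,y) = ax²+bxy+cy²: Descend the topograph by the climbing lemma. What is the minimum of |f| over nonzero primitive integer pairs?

descent: ρ → (20,26,-23)  [lands on river]
river: ρ → (-23,20,23)
river: ρ → (23,26,-20)
river: ρ → (-20,14,29)
river: ρ → (29,44,-5)
river: ρ → (-5,46,20)
river: ρ → (20,34,-17)
river: ρ → (-17,34,20)
river: ρ → (20,46,-5)
river: ρ → (-5,44,29)
river: ρ → (29,14,-20)
river: ρ → (-20,26,23)
river: ρ → (23,20,-23)
river: ρ → (-23,26,20)
river: ρ → (20,14,-29)
river: ρ → (-29,44,5)
river: ρ → (5,46,-20)
river: ρ → (-20,34,17)
river: ρ → (17,34,-20)
river: ρ → (-20,46,5)
river: ρ → (5,44,-29)
river: ρ → (-29,14,20)
closes: descent 1, river 22
min |a| on river = 5

5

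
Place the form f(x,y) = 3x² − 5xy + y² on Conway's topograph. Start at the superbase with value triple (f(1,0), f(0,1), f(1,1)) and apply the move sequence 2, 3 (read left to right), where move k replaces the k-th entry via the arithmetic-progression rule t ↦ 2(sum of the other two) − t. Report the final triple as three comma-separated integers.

start (3,1,-1) = (f(1,0),f(0,1),f(1,1))
replace slot 2: 2·(3+(-1)) − 1 = 3 → (3,3,-1)
replace slot 3: 2·(3+3) − (-1) = 13 → (3,3,13)

3,3,13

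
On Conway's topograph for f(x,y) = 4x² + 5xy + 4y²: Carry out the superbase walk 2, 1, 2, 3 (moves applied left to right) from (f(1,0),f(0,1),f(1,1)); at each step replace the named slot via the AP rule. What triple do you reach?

start (4,4,13) = (f(1,0),f(0,1),f(1,1))
replace slot 2: 2·(4+13) − 4 = 30 → (4,30,13)
replace slot 1: 2·(30+13) − 4 = 82 → (82,30,13)
replace slot 2: 2·(82+13) − 30 = 160 → (82,160,13)
replace slot 3: 2·(82+160) − 13 = 471 → (82,160,471)

82,160,471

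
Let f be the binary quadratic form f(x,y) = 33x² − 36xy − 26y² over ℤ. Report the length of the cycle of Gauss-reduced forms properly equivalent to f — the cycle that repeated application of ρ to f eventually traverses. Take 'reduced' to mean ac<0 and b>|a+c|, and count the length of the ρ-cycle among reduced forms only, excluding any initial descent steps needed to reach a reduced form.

D = 4728, ⌊√D⌋ = 68
descent: ρ → (-26,36,33)  [lands on river]
river: ρ → (33,30,-29)
river: ρ → (-29,28,34)
river: ρ → (34,40,-23)
river: ρ → (-23,52,22)
river: ρ → (22,36,-39)
river: ρ → (-39,42,19)
river: ρ → (19,34,-47)
river: ρ → (-47,60,6)
river: ρ → (6,60,-47)
river: ρ → (-47,34,19)
river: ρ → (19,42,-39)
river: ρ → (-39,36,22)
river: ρ → (22,52,-23)
river: ρ → (-23,40,34)
river: ρ → (34,28,-29)
river: ρ → (-29,30,33)
river: ρ → (33,36,-26)
river: ρ → (-26,68,1)
river: ρ → (1,68,-26)
ρ-cycle length = 20 (tail of 1 descent step not counted)

20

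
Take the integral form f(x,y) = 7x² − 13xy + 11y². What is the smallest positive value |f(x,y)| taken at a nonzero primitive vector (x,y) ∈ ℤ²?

translate: b→1 (≡-13 mod 14), so (7,-13,11)→(7,1,5)
flip: (7,1,5)→(5,-1,7)
reduced (well bottom): (5,-1,7) with a≤c, −a<b≤a
well minimum = a = 5

5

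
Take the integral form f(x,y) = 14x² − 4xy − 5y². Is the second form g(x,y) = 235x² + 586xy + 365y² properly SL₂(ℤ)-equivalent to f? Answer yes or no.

D₁ = 296, D₂ = 296
river cycle of f (length 6): (-5, 14, 5), (5, 16, -2), (-2, 16, 5), (5, 14, -5), (-5, 16, 2), (2, 16, -5)
river cycle of g (length 6): (-5, 14, 5), (5, 16, -2), (-2, 16, 5), (5, 14, -5), (-5, 16, 2), (2, 16, -5)
cycles coincide ⇒ equivalent

yes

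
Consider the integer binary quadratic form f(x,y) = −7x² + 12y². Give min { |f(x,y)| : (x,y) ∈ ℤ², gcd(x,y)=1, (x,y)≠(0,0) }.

descent: ρ → (12,0,-7)
descent: ρ → (-7,14,5)  [lands on river]
river: ρ → (5,16,-4)
river: ρ → (-4,16,5)
river: ρ → (5,14,-7)
closes: descent 2, river 4
min |a| on river = 4

4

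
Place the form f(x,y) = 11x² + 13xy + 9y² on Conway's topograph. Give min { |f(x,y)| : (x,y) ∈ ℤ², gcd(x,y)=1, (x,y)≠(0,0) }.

translate: b→-9 (≡13 mod 22), so (11,13,9)→(11,-9,7)
flip: (11,-9,7)→(7,9,11)
translate: b→-5 (≡9 mod 14), so (7,9,11)→(7,-5,9)
reduced (well bottom): (7,-5,9) with a≤c, −a<b≤a
well minimum = a = 7

7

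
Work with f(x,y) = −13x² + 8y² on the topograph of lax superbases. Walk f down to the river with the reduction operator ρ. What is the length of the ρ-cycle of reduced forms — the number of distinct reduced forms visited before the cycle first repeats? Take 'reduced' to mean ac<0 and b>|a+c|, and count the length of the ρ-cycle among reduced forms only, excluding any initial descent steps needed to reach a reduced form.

D = 416, ⌊√D⌋ = 20
descent: ρ → (8,16,-5)  [lands on river]
river: ρ → (-5,14,11)
river: ρ → (11,8,-8)
river: ρ → (-8,8,11)
river: ρ → (11,14,-5)
river: ρ → (-5,16,8)
ρ-cycle length = 6 (tail of 1 descent step not counted)

6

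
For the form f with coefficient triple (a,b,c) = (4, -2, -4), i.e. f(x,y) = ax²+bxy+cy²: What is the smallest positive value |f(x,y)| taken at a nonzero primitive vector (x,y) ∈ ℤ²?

descent: ρ → (-4,2,4)  [lands on river]
river: ρ → (4,6,-2)
river: ρ → (-2,6,4)
river: ρ → (4,2,-4)
river: ρ → (-4,6,2)
river: ρ → (2,6,-4)
closes: descent 1, river 6
min |a| on river = 2

2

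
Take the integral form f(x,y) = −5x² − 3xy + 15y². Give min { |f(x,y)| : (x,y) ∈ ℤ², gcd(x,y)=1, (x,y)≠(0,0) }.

descent: ρ → (15,3,-5)
descent: ρ → (-5,17,1)  [lands on river]
river: ρ → (1,17,-5)
river: ρ → (-5,13,7)
river: ρ → (7,15,-3)
river: ρ → (-3,15,7)
river: ρ → (7,13,-5)
closes: descent 2, river 6
min |a| on river = 1

1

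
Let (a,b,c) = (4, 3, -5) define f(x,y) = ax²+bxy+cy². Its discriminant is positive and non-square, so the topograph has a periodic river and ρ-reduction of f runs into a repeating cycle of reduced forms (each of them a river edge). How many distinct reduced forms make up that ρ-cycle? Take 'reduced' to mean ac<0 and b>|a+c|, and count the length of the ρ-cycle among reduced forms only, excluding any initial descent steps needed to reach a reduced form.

D = 89, ⌊√D⌋ = 9
river: ρ → (-5,7,2)
river: ρ → (2,9,-1)
river: ρ → (-1,9,2)
river: ρ → (2,7,-5)
river: ρ → (-5,3,4)
river: ρ → (4,5,-4)
river: ρ → (-4,3,5)
river: ρ → (5,7,-2)
river: ρ → (-2,9,1)
river: ρ → (1,9,-2)
river: ρ → (-2,7,5)
river: ρ → (5,3,-4)
river: ρ → (-4,5,4)
river: ρ → (4,3,-5)
ρ-cycle length = 14 (tail of 0 descent steps not counted)

14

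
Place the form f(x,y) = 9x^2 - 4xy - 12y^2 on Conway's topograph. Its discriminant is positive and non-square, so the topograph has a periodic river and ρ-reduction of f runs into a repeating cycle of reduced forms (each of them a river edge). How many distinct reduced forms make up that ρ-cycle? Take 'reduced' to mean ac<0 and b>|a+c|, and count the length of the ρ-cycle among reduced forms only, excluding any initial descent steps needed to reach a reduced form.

D = 448, ⌊√D⌋ = 21
descent: ρ → (-12,4,9)  [lands on river]
river: ρ → (9,14,-7)
river: ρ → (-7,14,9)
river: ρ → (9,4,-12)
river: ρ → (-12,20,1)
river: ρ → (1,20,-12)
ρ-cycle length = 6 (tail of 1 descent step not counted)

6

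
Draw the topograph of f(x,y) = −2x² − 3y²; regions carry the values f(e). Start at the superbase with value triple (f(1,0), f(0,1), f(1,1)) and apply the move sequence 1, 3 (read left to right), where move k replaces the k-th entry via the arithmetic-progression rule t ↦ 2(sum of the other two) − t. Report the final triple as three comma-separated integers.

start (-2,-3,-5) = (f(1,0),f(0,1),f(1,1))
replace slot 1: 2·((-3)+(-5)) − (-2) = -14 → (-14,-3,-5)
replace slot 3: 2·((-14)+(-3)) − (-5) = -29 → (-14,-3,-29)

-14,-3,-29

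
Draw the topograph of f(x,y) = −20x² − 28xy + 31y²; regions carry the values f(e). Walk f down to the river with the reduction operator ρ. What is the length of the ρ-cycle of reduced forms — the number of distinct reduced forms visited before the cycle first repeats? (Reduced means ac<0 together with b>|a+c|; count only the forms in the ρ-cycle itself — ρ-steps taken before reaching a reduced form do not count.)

D = 3264, ⌊√D⌋ = 57
descent: ρ → (31,28,-20)  [lands on river]
river: ρ → (-20,52,7)
river: ρ → (7,46,-41)
river: ρ → (-41,36,12)
river: ρ → (12,36,-41)
river: ρ → (-41,46,7)
river: ρ → (7,52,-20)
river: ρ → (-20,28,31)
river: ρ → (31,34,-17)
river: ρ → (-17,34,31)
ρ-cycle length = 10 (tail of 1 descent step not counted)

10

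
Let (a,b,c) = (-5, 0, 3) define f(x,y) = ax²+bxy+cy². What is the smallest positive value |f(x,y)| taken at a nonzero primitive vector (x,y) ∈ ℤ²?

descent: ρ → (3,6,-2)  [lands on river]
river: ρ → (-2,6,3)
closes: descent 1, river 2
min |a| on river = 2

2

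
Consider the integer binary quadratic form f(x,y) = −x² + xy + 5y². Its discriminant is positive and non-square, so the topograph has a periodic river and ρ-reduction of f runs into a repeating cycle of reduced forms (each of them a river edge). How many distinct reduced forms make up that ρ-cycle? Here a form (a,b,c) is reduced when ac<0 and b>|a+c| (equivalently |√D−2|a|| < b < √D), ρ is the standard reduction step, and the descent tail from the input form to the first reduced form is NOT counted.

D = 21, ⌊√D⌋ = 4
descent: ρ → (5,-1,-1)
descent: ρ → (-1,3,3)  [lands on river]
river: ρ → (3,3,-1)
ρ-cycle length = 2 (tail of 2 descent steps not counted)

2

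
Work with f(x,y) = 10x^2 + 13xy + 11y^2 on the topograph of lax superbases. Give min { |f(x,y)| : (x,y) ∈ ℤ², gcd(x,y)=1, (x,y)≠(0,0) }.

translate: b→-7 (≡13 mod 20), so (10,13,11)→(10,-7,8)
flip: (10,-7,8)→(8,7,10)
reduced (well bottom): (8,7,10) with a≤c, −a<b≤a
well minimum = a = 8

8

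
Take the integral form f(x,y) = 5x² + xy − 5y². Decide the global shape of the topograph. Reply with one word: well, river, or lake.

D = b²−4ac = 1² − 4·5·(-5) = 101
D > 0 non-square ⇒ indefinite ⇒ periodic river

river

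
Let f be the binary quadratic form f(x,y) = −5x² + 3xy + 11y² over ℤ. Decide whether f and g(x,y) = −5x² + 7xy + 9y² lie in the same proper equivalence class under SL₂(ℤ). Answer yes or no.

D₁ = 229, D₂ = 229
river cycle of f (length 6): (-5, 13, 3), (3, 11, -9), (-9, 7, 5), (5, 13, -3), (-3, 11, 9), (9, 7, -5)
river cycle of g (length 6): (9, 11, -3), (-3, 13, 5), (5, 7, -9), (-9, 11, 3), (3, 13, -5), (-5, 7, 9)
cycles differ ⇒ inequivalent

no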